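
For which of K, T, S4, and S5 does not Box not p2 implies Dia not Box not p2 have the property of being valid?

T, S4, S5

K-tableau for the negation not (not Box not p2 implies Dia not Box not p2):
1. not (not Box not p2 implies Dia not Box not p2), 0
2. not Box not p2, 0
3. not Dia not Box not p2, 0
4. p2, 1
5. Box not p2, 1
Accessibility: 0R1
Complete open branch: countermodel on a K-frame, so not valid in K.
T-tableau for the negation not (not Box not p2 implies Dia not Box not p2):
1. not (not Box not p2 implies Dia not Box not p2), 0
2. not Box not p2, 0
3. not Dia not Box not p2, 0
4. Box not p2, 0
5. not p2, 0
6. p2, 1
7. Box not p2, 1
8. not p2, 1
Accessibility: 0R0, 0R1, 1R1
Branch closes: p2 and not p2 both at 1.
Every branch closes (one shown): valid in T, hence also in S4, S5 (every theorem of T is a theorem of S4 and S5).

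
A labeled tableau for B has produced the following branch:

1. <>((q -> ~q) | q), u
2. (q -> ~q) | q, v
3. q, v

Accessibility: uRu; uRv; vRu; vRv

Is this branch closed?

There is no literal clash: for every atom and world, at most one sign appears.

No, open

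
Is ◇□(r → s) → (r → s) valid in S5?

Yes, valid

Tableau for the negation ¬(◇□(r → s) → (r → s)):
1. ¬(◇□(r → s) → (r → s)), w0
2. ◇□(r → s), w0
3. ¬(r → s), w0
4. r, w0
5. ¬s, w0
6. □(r → s), w1
7. r → s, w0
8. r → s, w1
9. s, w0
Accessibility: w0Rw0, w0Rw1, w1Rw0, w1Rw1
Branch closes: s and ¬s both at w0.
Every branch of the negation's tableau closes; the branch above is one of them.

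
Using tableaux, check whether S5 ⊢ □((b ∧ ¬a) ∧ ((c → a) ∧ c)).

Tableau for the negation ¬□((b ∧ ¬a) ∧ ((c → a) ∧ c)):
1. ¬□((b ∧ ¬a) ∧ ((c → a) ∧ c)), w0
2. ¬((b ∧ ¬a) ∧ ((c → a) ∧ c)), w1   [¬□-rule on 1: fresh world w1, w0Rw1]
3. ¬((c → a) ∧ c), w1   [¬∧-rule on 2 (branches; this branch)]
4. ¬c, w1   [¬∧-rule on 3 (branches; this branch)]
Accessibility: w0Rw0, w0Rw1, w1Rw0, w1Rw1
The negation has an open branch (countermodel exists).

No, not valid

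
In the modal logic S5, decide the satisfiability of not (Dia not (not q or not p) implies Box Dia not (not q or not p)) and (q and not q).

Unsatisfiable

1. not (Dia not (not q or not p) implies Box Dia not (not q or not p)) and (q and not q), w0
2. not (Dia not (not q or not p) implies Box Dia not (not q or not p)), w0   [and-rule on 1]
3. q and not q, w0   [and-rule on 1]
4. Dia not (not q or not p), w0   [neg-implies-rule on 2]
5. not Box Dia not (not q or not p), w0   [neg-implies-rule on 2]
6. q, w0   [and-rule on 3]
7. not q, w0   [and-rule on 3]
Accessibility: w0Rw0
Branch closes: q and not q both at w0.
Every branch closes; the branch above is one of them.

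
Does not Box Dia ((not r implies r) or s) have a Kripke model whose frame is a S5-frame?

1. not Box Dia ((not r implies r) or s), w0
2. not Dia ((not r implies r) or s), w1
3. not ((not r implies r) or s), w0
4. not (not r implies r), w0
5. not s, w0
6. not r, w0
7. not ((not r implies r) or s), w1
8. not (not r implies r), w1
9. not s, w1
10. not r, w1
Accessibility: w0Rw0, w0Rw1, w1Rw0, w1Rw1

Yes, satisfiable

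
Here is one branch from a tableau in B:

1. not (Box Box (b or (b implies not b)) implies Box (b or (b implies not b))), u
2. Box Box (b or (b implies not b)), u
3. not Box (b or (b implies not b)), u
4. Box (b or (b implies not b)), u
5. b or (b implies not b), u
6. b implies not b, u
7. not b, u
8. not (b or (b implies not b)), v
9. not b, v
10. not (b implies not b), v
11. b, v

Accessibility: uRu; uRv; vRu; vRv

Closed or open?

Both b and not b appear at v.

Closed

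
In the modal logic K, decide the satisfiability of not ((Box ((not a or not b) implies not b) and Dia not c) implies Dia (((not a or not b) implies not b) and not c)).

1. not ((Box ((not a or not b) implies not b) and Dia not c) implies Dia (((not a or not b) implies not b) and not c)), u
2. Box ((not a or not b) implies not b) and Dia not c, u
3. not Dia (((not a or not b) implies not b) and not c), u
4. Box ((not a or not b) implies not b), u
5. Dia not c, u
6. not c, v
7. not (((not a or not b) implies not b) and not c), v
8. (not a or not b) implies not b, v
9. not ((not a or not b) implies not b), v
10. not a or not b, v
11. b, v
12. not (not a or not b), v
13. a, v
14. not b, v
Accessibility: uRv
Branch closes: b and not b both at v.
All branches of the tableau close; one closing branch shown above.

Unsatisfiable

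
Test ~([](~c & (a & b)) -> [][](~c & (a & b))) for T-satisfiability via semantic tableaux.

1. ~([](~c & (a & b)) -> [][](~c & (a & b))), 0
2. [](~c & (a & b)), 0
3. ~[][](~c & (a & b)), 0
4. ~c & (a & b), 0
5. ~c, 0
6. a & b, 0
7. a, 0
8. b, 0
9. ~[](~c & (a & b)), 1
10. ~c & (a & b), 1
11. ~c, 1
12. a & b, 1
13. a, 1
14. b, 1
15. ~(~c & (a & b)), 2
16. ~(a & b), 2
17. ~b, 2
Accessibility: 0R0, 0R1, 1R1, 1R2, 2R2

Yes, satisfiable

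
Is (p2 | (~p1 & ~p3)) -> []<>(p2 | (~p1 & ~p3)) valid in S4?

Tableau for the negation ~((p2 | (~p1 & ~p3)) -> []<>(p2 | (~p1 & ~p3))):
1. ~((p2 | (~p1 & ~p3)) -> []<>(p2 | (~p1 & ~p3))), u
2. p2 | (~p1 & ~p3), u
3. ~[]<>(p2 | (~p1 & ~p3)), u
4. ~p1 & ~p3, u
5. ~p1, u
6. ~p3, u
7. ~<>(p2 | (~p1 & ~p3)), v
8. ~(p2 | (~p1 & ~p3)), v
9. ~p2, v
10. ~(~p1 & ~p3), v
11. p3, v
Accessibility: uRu, uRv, vRv
The negation has an open branch (countermodel exists).

Invalid (countermodel exists)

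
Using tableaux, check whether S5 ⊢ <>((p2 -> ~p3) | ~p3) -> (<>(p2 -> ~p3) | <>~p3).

Tableau for the negation ~(<>((p2 -> ~p3) | ~p3) -> (<>(p2 -> ~p3) | <>~p3)):
1. ~(<>((p2 -> ~p3) | ~p3) -> (<>(p2 -> ~p3) | <>~p3)), w0
2. <>((p2 -> ~p3) | ~p3), w0   [~->-rule on 1]
3. ~(<>(p2 -> ~p3) | <>~p3), w0   [~->-rule on 1]
4. ~<>(p2 -> ~p3), w0   [~|-rule on 3]
5. ~<>~p3, w0   [~|-rule on 3]
6. ~(p2 -> ~p3), w0   [~<>-rule on 4 via w0Rw0]
7. p2, w0   [~->-rule on 6]
8. p3, w0   [~->-rule on 6]
9. (p2 -> ~p3) | ~p3, w1   [<>-rule on 2: fresh world w1, w0Rw1]
10. ~(p2 -> ~p3), w1   [~<>-rule on 4 via w0Rw1]
11. p2, w1   [~->-rule on 10]
12. p3, w1   [~->-rule on 10]
13. p2 -> ~p3, w1   [|-rule on 9 (branches; this branch)]
14. ~p3, w1   [->-rule on 13 (branches; this branch)]
Accessibility: w0Rw0, w0Rw1, w1Rw0, w1Rw1
Branch closes: p3 and ~p3 both at w1.
Every branch of the negation's tableau closes; the branch above is one of them.

Valid in S5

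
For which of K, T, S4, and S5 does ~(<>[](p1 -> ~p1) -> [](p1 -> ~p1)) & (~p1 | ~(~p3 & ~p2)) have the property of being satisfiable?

K, T, S4

S5-tableau for the formula:
1. ~(<>[](p1 -> ~p1) -> [](p1 -> ~p1)) & (~p1 | ~(~p3 & ~p2)), u
2. ~(<>[](p1 -> ~p1) -> [](p1 -> ~p1)), u
3. ~p1 | ~(~p3 & ~p2), u
4. <>[](p1 -> ~p1), u
5. ~[](p1 -> ~p1), u
6. ~(~p3 & ~p2), u
7. p2, u
8. [](p1 -> ~p1), v
9. p1 -> ~p1, u
10. p1 -> ~p1, v
11. ~p1, u
12. ~p1, v
13. ~(p1 -> ~p1), w
14. p1, w
15. p1 -> ~p1, w
16. ~p1, w
Accessibility: uRu, uRv, uRw, vRu, vRv, vRw, wRu, wRv, wRw
Branch closes: p1 and ~p1 both at w.
Every branch closes (one shown): unsatisfiable in S5.
S4-tableau for the formula:
1. ~(<>[](p1 -> ~p1) -> [](p1 -> ~p1)) & (~p1 | ~(~p3 & ~p2)), u
2. ~(<>[](p1 -> ~p1) -> [](p1 -> ~p1)), u
3. ~p1 | ~(~p3 & ~p2), u
4. <>[](p1 -> ~p1), u
5. ~[](p1 -> ~p1), u
6. ~(~p3 & ~p2), u
7. p2, u
8. [](p1 -> ~p1), v
9. p1 -> ~p1, v
10. ~p1, v
11. ~(p1 -> ~p1), w
12. p1, w
Accessibility: uRu, uRv, uRw, vRv, wRw
Complete open branch: satisfiable in S4, hence also in K, T (this S4-model is also a K-model and a T-model).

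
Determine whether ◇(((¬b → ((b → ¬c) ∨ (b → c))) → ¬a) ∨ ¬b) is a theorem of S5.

No, not valid

Tableau for the negation ¬◇(((¬b → ((b → ¬c) ∨ (b → c))) → ¬a) ∨ ¬b):
1. ¬◇(((¬b → ((b → ¬c) ∨ (b → c))) → ¬a) ∨ ¬b), 0
2. ¬(((¬b → ((b → ¬c) ∨ (b → c))) → ¬a) ∨ ¬b), 0   [¬◇-rule on 1 via 0R0]
3. ¬((¬b → ((b → ¬c) ∨ (b → c))) → ¬a), 0   [¬∨-rule on 2]
4. b, 0   [¬∨-rule on 2]
5. ¬b → ((b → ¬c) ∨ (b → c)), 0   [¬→-rule on 3]
6. a, 0   [¬→-rule on 3]
7. (b → ¬c) ∨ (b → c), 0   [→-rule on 5 (branches; this branch)]
8. b → c, 0   [∨-rule on 7 (branches; this branch)]
9. c, 0   [→-rule on 8 (branches; this branch)]
Accessibility: 0R0
The negation has an open branch (countermodel exists).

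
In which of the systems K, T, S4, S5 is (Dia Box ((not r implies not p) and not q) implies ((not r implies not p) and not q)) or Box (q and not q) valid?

S5

S5-tableau for the negation not ((Dia Box ((not r implies not p) and not q) implies ((not r implies not p) and not q)) or Box (q and not q)):
1. not ((Dia Box ((not r implies not p) and not q) implies ((not r implies not p) and not q)) or Box (q and not q)), w0
2. not (Dia Box ((not r implies not p) and not q) implies ((not r implies not p) and not q)), w0
3. not Box (q and not q), w0
4. Dia Box ((not r implies not p) and not q), w0
5. not ((not r implies not p) and not q), w0
6. not (not r implies not p), w0
7. not r, w0
8. p, w0
9. not (q and not q), w1
10. not q, w1
11. Box ((not r implies not p) and not q), w2
12. (not r implies not p) and not q, w0
13. not r implies not p, w0
14. not q, w0
15. (not r implies not p) and not q, w1
16. not r implies not p, w1
17. (not r implies not p) and not q, w2
18. not r implies not p, w2
19. not q, w2
20. not p, w0
Accessibility: w0Rw0, w0Rw1, w0Rw2, w1Rw0, w1Rw1, w1Rw2, w2Rw0, w2Rw1, w2Rw2
Branch closes: p and not p both at w0.
Every branch closes (one shown): valid in S5.
S4-tableau for the negation not ((Dia Box ((not r implies not p) and not q) implies ((not r implies not p) and not q)) or Box (q and not q)):
1. not ((Dia Box ((not r implies not p) and not q) implies ((not r implies not p) and not q)) or Box (q and not q)), w0
2. not (Dia Box ((not r implies not p) and not q) implies ((not r implies not p) and not q)), w0
3. not Box (q and not q), w0
4. Dia Box ((not r implies not p) and not q), w0
5. not ((not r implies not p) and not q), w0
6. q, w0
7. not (q and not q), w1
8. q, w1
9. Box ((not r implies not p) and not q), w2
10. (not r implies not p) and not q, w2
11. not r implies not p, w2
12. not q, w2
13. not p, w2
Accessibility: w0Rw0, w0Rw1, w0Rw2, w1Rw1, w2Rw2
Complete open branch: countermodel on an S4-frame, so not valid in S4, nor in K, T (the same frame is also a K-frame and a T-frame).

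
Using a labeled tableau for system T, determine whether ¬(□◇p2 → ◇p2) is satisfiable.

1. ¬(□◇p2 → ◇p2), 0
2. □◇p2, 0
3. ¬◇p2, 0
4. ◇p2, 0
5. ¬p2, 0
6. p2, 1
7. ◇p2, 1
8. ¬p2, 1
Accessibility: 0R0, 0R1, 1R1
Branch closes: p2 and ¬p2 both at 1.
All branches of the tableau close; one closing branch shown above.

No, unsatisfiable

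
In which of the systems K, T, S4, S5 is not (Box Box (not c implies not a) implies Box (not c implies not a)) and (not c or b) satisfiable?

K

T-tableau for the formula:
1. not (Box Box (not c implies not a) implies Box (not c implies not a)) and (not c or b), 0
2. not (Box Box (not c implies not a) implies Box (not c implies not a)), 0
3. not c or b, 0
4. Box Box (not c implies not a), 0
5. not Box (not c implies not a), 0
6. Box (not c implies not a), 0
7. not c implies not a, 0
8. b, 0
9. not a, 0
10. not (not c implies not a), 1
11. not c, 1
12. a, 1
13. Box (not c implies not a), 1
14. not c implies not a, 1
15. not a, 1
Accessibility: 0R0, 0R1, 1R1
Branch closes: a and not a both at 1.
Every branch closes (one shown): unsatisfiable in T, hence also in S4, S5 (every S4/S5-frame is a T-frame).
K-tableau for the formula:
1. not (Box Box (not c implies not a) implies Box (not c implies not a)) and (not c or b), 0
2. not (Box Box (not c implies not a) implies Box (not c implies not a)), 0
3. not c or b, 0
4. Box Box (not c implies not a), 0
5. not Box (not c implies not a), 0
6. b, 0
7. not (not c implies not a), 1
8. not c, 1
9. a, 1
10. Box (not c implies not a), 1
Accessibility: 0R1
Complete open branch: satisfiable in K.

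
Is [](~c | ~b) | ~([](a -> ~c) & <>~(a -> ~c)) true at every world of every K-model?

Valid

Tableau for the negation ~([](~c | ~b) | ~([](a -> ~c) & <>~(a -> ~c))):
1. ~([](~c | ~b) | ~([](a -> ~c) & <>~(a -> ~c))), u
2. ~[](~c | ~b), u
3. [](a -> ~c) & <>~(a -> ~c), u
4. [](a -> ~c), u
5. <>~(a -> ~c), u
6. ~(~c | ~b), v
7. c, v
8. b, v
9. a -> ~c, v
10. ~a, v
11. ~(a -> ~c), w
12. a, w
13. c, w
14. a -> ~c, w
15. ~c, w
Accessibility: uRv, uRw
Branch closes: c and ~c both at w.
All branches of the negation close; one closing branch shown above.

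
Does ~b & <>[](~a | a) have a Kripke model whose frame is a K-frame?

1. ~b & <>[](~a | a), w0
2. ~b, w0   [&-rule on 1]
3. <>[](~a | a), w0   [&-rule on 1]
4. [](~a | a), w1   [<>-rule on 3: fresh world w1, w0Rw1]
Accessibility: w0Rw1

Yes, satisfiable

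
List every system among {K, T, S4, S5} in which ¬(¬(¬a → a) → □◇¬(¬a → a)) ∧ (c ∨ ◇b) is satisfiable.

K, T, S4

S5-tableau for the formula:
1. ¬(¬(¬a → a) → □◇¬(¬a → a)) ∧ (c ∨ ◇b), 0
2. ¬(¬(¬a → a) → □◇¬(¬a → a)), 0   [∧-rule on 1]
3. c ∨ ◇b, 0   [∧-rule on 1]
4. ¬(¬a → a), 0   [¬→-rule on 2]
5. ¬□◇¬(¬a → a), 0   [¬→-rule on 2]
6. ¬a, 0   [¬→-rule on 4]
7. ◇b, 0   [∨-rule on 3 (branches; this branch)]
8. ¬◇¬(¬a → a), 1   [¬□-rule on 5: fresh world 1, 0R1]
9. ¬a → a, 0   [¬◇-rule on 8 via 1R0]
10. ¬a → a, 1   [¬◇-rule on 8 via 1R1]
11. a, 0   [→-rule on 9 (branches; this branch)]
Accessibility: 0R0, 0R1, 1R0, 1R1
Branch closes: a and ¬a both at 0.
Every branch closes (one shown): unsatisfiable in S5.
S4-tableau for the formula:
1. ¬(¬(¬a → a) → □◇¬(¬a → a)) ∧ (c ∨ ◇b), 0
2. ¬(¬(¬a → a) → □◇¬(¬a → a)), 0   [∧-rule on 1]
3. c ∨ ◇b, 0   [∧-rule on 1]
4. ¬(¬a → a), 0   [¬→-rule on 2]
5. ¬□◇¬(¬a → a), 0   [¬→-rule on 2]
6. ¬a, 0   [¬→-rule on 4]
7. ◇b, 0   [∨-rule on 3 (branches; this branch)]
8. ¬◇¬(¬a → a), 1   [¬□-rule on 5: fresh world 1, 0R1]
9. ¬a → a, 1   [¬◇-rule on 8 via 1R1]
10. a, 1   [→-rule on 9 (branches; this branch)]
11. b, 2   [◇-rule on 7: fresh world 2, 0R2]
Accessibility: 0R0, 0R1, 0R2, 1R1, 2R2
Complete open branch: satisfiable in S4, hence also in K, T (this S4-model is also a K-model and a T-model).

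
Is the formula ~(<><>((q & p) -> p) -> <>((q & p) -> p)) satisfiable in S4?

No, unsatisfiable

1. ~(<><>((q & p) -> p) -> <>((q & p) -> p)), u
2. <><>((q & p) -> p), u
3. ~<>((q & p) -> p), u
4. ~((q & p) -> p), u
5. q & p, u
6. ~p, u
7. q, u
8. p, u
Accessibility: uRu
Branch closes: p and ~p both at u.
(One branch shown.) All branches close.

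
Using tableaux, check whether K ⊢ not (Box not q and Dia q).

Tableau for the negation Box not q and Dia q:
1. Box not q and Dia q, u
2. Box not q, u
3. Dia q, u
4. q, v
5. not q, v
Accessibility: uRv
Branch closes: q and not q both at v.
All branches of the negation close; one closing branch shown above.

Valid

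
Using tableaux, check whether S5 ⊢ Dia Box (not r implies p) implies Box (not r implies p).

Tableau for the negation not (Dia Box (not r implies p) implies Box (not r implies p)):
1. not (Dia Box (not r implies p) implies Box (not r implies p)), 0
2. Dia Box (not r implies p), 0
3. not Box (not r implies p), 0
4. Box (not r implies p), 1
5. not r implies p, 0
6. not r implies p, 1
7. p, 0
8. p, 1
9. not (not r implies p), 2
10. not r, 2
11. not p, 2
12. not r implies p, 2
13. p, 2
Accessibility: 0R0, 0R1, 0R2, 1R0, 1R1, 1R2, 2R0, 2R1, 2R2
Branch closes: p and not p both at 2.
All branches of the negation close; one closing branch shown above.

Valid in S5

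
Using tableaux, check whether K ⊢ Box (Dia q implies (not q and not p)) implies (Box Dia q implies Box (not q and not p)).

Valid in K

Tableau for the negation not (Box (Dia q implies (not q and not p)) implies (Box Dia q implies Box (not q and not p))):
1. not (Box (Dia q implies (not q and not p)) implies (Box Dia q implies Box (not q and not p))), u
2. Box (Dia q implies (not q and not p)), u
3. not (Box Dia q implies Box (not q and not p)), u
4. Box Dia q, u
5. not Box (not q and not p), u
6. not (not q and not p), v
7. Dia q implies (not q and not p), v
8. Dia q, v
9. p, v
10. not Dia q, v
11. q, w
12. not q, w
Accessibility: uRv, vRw
Branch closes: q and not q both at w.
Every branch of the negation's tableau closes; the branch above is one of them.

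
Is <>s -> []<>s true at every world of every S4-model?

Tableau for the negation ~(<>s -> []<>s):
1. ~(<>s -> []<>s), 0
2. <>s, 0   [~->-rule on 1]
3. ~[]<>s, 0   [~->-rule on 1]
4. s, 1   [<>-rule on 2: fresh world 1, 0R1]
5. ~<>s, 2   [~[]-rule on 3: fresh world 2, 0R2]
6. ~s, 2   [~<>-rule on 5 via 2R2]
Accessibility: 0R0, 0R1, 0R2, 1R1, 2R2
The negation has an open branch (countermodel exists).

Not valid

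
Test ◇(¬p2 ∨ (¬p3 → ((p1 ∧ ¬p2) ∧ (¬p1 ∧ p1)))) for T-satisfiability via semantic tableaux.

1. ◇(¬p2 ∨ (¬p3 → ((p1 ∧ ¬p2) ∧ (¬p1 ∧ p1)))), u
2. ¬p2 ∨ (¬p3 → ((p1 ∧ ¬p2) ∧ (¬p1 ∧ p1))), v   [◇-rule on 1: fresh world v, uRv]
3. ¬p3 → ((p1 ∧ ¬p2) ∧ (¬p1 ∧ p1)), v   [∨-rule on 2 (branches; this branch)]
4. p3, v   [→-rule on 3 (branches; this branch)]
Accessibility: uRu, uRv, vRv

Satisfiable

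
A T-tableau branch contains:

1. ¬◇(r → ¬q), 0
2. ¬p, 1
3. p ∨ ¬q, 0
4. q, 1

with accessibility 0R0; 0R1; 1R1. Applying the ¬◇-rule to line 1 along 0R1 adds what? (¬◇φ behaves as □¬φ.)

¬◇φ behaves as □¬φ: propagate the negated body to each accessible world.

¬(r → ¬q), 1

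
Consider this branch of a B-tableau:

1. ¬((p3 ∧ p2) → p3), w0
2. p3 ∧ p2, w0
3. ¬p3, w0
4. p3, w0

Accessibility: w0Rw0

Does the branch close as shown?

Closed

Both p3 and ¬p3 appear at w0.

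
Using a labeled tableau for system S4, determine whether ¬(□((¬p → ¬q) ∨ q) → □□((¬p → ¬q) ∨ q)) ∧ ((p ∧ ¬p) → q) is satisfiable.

1. ¬(□((¬p → ¬q) ∨ q) → □□((¬p → ¬q) ∨ q)) ∧ ((p ∧ ¬p) → q), w0
2. ¬(□((¬p → ¬q) ∨ q) → □□((¬p → ¬q) ∨ q)), w0   [∧-rule on 1]
3. (p ∧ ¬p) → q, w0   [∧-rule on 1]
4. □((¬p → ¬q) ∨ q), w0   [¬→-rule on 2]
5. ¬□□((¬p → ¬q) ∨ q), w0   [¬→-rule on 2]
6. (¬p → ¬q) ∨ q, w0   [□-rule on 4 via w0Rw0]
7. ¬(p ∧ ¬p), w0   [→-rule on 3 (branches; this branch)]
8. ¬p → ¬q, w0   [∨-rule on 6 (branches; this branch)]
9. p, w0   [¬∧-rule on 7 (branches; this branch)]
10. ¬q, w0   [→-rule on 8 (branches; this branch)]
11. ¬□((¬p → ¬q) ∨ q), w1   [¬□-rule on 5: fresh world w1, w0Rw1]
12. (¬p → ¬q) ∨ q, w1   [□-rule on 4 via w0Rw1]
13. ¬p → ¬q, w1   [∨-rule on 12 (branches; this branch)]
14. ¬q, w1   [→-rule on 13 (branches; this branch)]
15. ¬((¬p → ¬q) ∨ q), w2   [¬□-rule on 11: fresh world w2, w1Rw2]
16. ¬(¬p → ¬q), w2   [¬∨-rule on 15]
17. ¬q, w2   [¬∨-rule on 15]
18. ¬p, w2   [¬→-rule on 16]
19. q, w2   [¬→-rule on 16]
Accessibility: w0Rw0, w0Rw1, w0Rw2, w1Rw1, w1Rw2, w2Rw2
Branch closes: q and ¬q both at w2.
All branches of the tableau close; one closing branch shown above.

Unsatisfiable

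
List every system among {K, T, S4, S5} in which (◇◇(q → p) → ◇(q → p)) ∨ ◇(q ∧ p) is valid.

S4-tableau for the negation ¬((◇◇(q → p) → ◇(q → p)) ∨ ◇(q ∧ p)):
1. ¬((◇◇(q → p) → ◇(q → p)) ∨ ◇(q ∧ p)), 0
2. ¬(◇◇(q → p) → ◇(q → p)), 0
3. ¬◇(q ∧ p), 0
4. ◇◇(q → p), 0
5. ¬◇(q → p), 0
6. ¬(q ∧ p), 0
7. ¬(q → p), 0
8. q, 0
9. ¬p, 0
10. ◇(q → p), 1
11. ¬(q ∧ p), 1
12. ¬(q → p), 1
13. q, 1
14. ¬p, 1
15. q → p, 2
16. ¬(q ∧ p), 2
17. ¬(q → p), 2
18. q, 2
19. ¬p, 2
20. p, 2
Accessibility: 0R0, 0R1, 0R2, 1R1, 1R2, 2R2
Branch closes: p and ¬p both at 2.
Every branch closes (one shown): valid in S4, hence also in S5 (every theorem of S4 is a theorem of S5).
T-tableau for the negation ¬((◇◇(q → p) → ◇(q → p)) ∨ ◇(q ∧ p)):
1. ¬((◇◇(q → p) → ◇(q → p)) ∨ ◇(q ∧ p)), 0
2. ¬(◇◇(q → p) → ◇(q → p)), 0
3. ¬◇(q ∧ p), 0
4. ◇◇(q → p), 0
5. ¬◇(q → p), 0
6. ¬(q ∧ p), 0
7. ¬(q → p), 0
8. q, 0
9. ¬p, 0
10. ◇(q → p), 1
11. ¬(q ∧ p), 1
12. ¬(q → p), 1
13. q, 1
14. ¬p, 1
15. q → p, 2
16. p, 2
Accessibility: 0R0, 0R1, 1R1, 1R2, 2R2
Complete open branch: countermodel on a T-frame, so not valid in T, nor in K (the same frame is also a K-frame).

S4, S5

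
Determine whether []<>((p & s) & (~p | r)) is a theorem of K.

Tableau for the negation ~[]<>((p & s) & (~p | r)):
1. ~[]<>((p & s) & (~p | r)), 0
2. ~<>((p & s) & (~p | r)), 1   [~[]-rule on 1: fresh world 1, 0R1]
Accessibility: 0R1
The negation has an open branch (countermodel exists).

Invalid (countermodel exists)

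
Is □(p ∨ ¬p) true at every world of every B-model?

Yes, valid

Tableau for the negation ¬□(p ∨ ¬p):
1. ¬□(p ∨ ¬p), u
2. ¬(p ∨ ¬p), v   [¬□-rule on 1: fresh world v, uRv]
3. ¬p, v   [¬∨-rule on 2]
4. p, v   [¬∨-rule on 2]
Accessibility: uRu, uRv, vRu, vRv
Branch closes: p and ¬p both at v.
All branches of the negation close; one closing branch shown above.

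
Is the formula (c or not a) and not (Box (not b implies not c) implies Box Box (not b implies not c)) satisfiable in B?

1. (c or not a) and not (Box (not b implies not c) implies Box Box (not b implies not c)), 0
2. c or not a, 0   [and-rule on 1]
3. not (Box (not b implies not c) implies Box Box (not b implies not c)), 0   [and-rule on 1]
4. Box (not b implies not c), 0   [neg-implies-rule on 3]
5. not Box Box (not b implies not c), 0   [neg-implies-rule on 3]
6. not b implies not c, 0   [Box-rule on 4 via 0R0]
7. not a, 0   [or-rule on 2 (branches; this branch)]
8. not c, 0   [implies-rule on 6 (branches; this branch)]
9. not Box (not b implies not c), 1   [neg-Box-rule on 5: fresh world 1, 0R1]
10. not b implies not c, 1   [Box-rule on 4 via 0R1]
11. not c, 1   [implies-rule on 10 (branches; this branch)]
12. not (not b implies not c), 2   [neg-Box-rule on 9: fresh world 2, 1R2]
13. not b, 2   [neg-implies-rule on 12]
14. c, 2   [neg-implies-rule on 12]
Accessibility: 0R0, 0R1, 1R0, 1R1, 1R2, 2R1, 2R2

Satisfiable (open branch found)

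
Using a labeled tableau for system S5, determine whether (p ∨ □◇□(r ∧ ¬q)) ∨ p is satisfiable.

Yes, satisfiable

1. (p ∨ □◇□(r ∧ ¬q)) ∨ p, 0
2. p, 0
Accessibility: 0R0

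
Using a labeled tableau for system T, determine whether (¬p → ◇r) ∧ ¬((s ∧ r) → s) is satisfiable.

1. (¬p → ◇r) ∧ ¬((s ∧ r) → s), 0
2. ¬p → ◇r, 0
3. ¬((s ∧ r) → s), 0
4. s ∧ r, 0
5. ¬s, 0
6. s, 0
7. r, 0
Accessibility: 0R0
Branch closes: s and ¬s both at 0.
(One branch shown.) All branches close.

No, unsatisfiable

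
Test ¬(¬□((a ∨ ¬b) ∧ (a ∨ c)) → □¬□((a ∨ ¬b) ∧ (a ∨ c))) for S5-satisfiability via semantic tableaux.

Unsatisfiable (every branch closes)

1. ¬(¬□((a ∨ ¬b) ∧ (a ∨ c)) → □¬□((a ∨ ¬b) ∧ (a ∨ c))), 0
2. ¬□((a ∨ ¬b) ∧ (a ∨ c)), 0
3. ¬□¬□((a ∨ ¬b) ∧ (a ∨ c)), 0
4. ¬((a ∨ ¬b) ∧ (a ∨ c)), 1
5. ¬(a ∨ c), 1
6. ¬a, 1
7. ¬c, 1
8. □((a ∨ ¬b) ∧ (a ∨ c)), 2
9. (a ∨ ¬b) ∧ (a ∨ c), 0
10. a ∨ ¬b, 0
11. a ∨ c, 0
12. (a ∨ ¬b) ∧ (a ∨ c), 1
13. a ∨ ¬b, 1
14. a ∨ c, 1
15. (a ∨ ¬b) ∧ (a ∨ c), 2
16. a ∨ ¬b, 2
17. a ∨ c, 2
18. ¬b, 0
19. c, 0
20. ¬b, 1
21. c, 1
Accessibility: 0R0, 0R1, 0R2, 1R0, 1R1, 1R2, 2R0, 2R1, 2R2
Branch closes: c and ¬c both at 1.
(One branch shown.) All branches close.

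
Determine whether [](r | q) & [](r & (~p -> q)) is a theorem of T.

Tableau for the negation ~([](r | q) & [](r & (~p -> q))):
1. ~([](r | q) & [](r & (~p -> q))), u
2. ~[](r & (~p -> q)), u
3. ~(r & (~p -> q)), v
4. ~(~p -> q), v
5. ~p, v
6. ~q, v
Accessibility: uRu, uRv, vRv
The negation has an open branch (countermodel exists).

Not valid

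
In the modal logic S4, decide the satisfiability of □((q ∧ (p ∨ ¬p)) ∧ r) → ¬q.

1. □((q ∧ (p ∨ ¬p)) ∧ r) → ¬q, 0
2. ¬q, 0
Accessibility: 0R0

Yes, satisfiable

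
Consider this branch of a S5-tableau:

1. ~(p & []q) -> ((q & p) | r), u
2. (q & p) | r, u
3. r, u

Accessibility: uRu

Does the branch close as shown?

Open

No world carries both an atom and its negation.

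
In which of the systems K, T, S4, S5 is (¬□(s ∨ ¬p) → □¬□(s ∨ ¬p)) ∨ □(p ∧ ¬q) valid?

S5

S5-tableau for the negation ¬((¬□(s ∨ ¬p) → □¬□(s ∨ ¬p)) ∨ □(p ∧ ¬q)):
1. ¬((¬□(s ∨ ¬p) → □¬□(s ∨ ¬p)) ∨ □(p ∧ ¬q)), 0
2. ¬(¬□(s ∨ ¬p) → □¬□(s ∨ ¬p)), 0   [¬∨-rule on 1]
3. ¬□(p ∧ ¬q), 0   [¬∨-rule on 1]
4. ¬□(s ∨ ¬p), 0   [¬→-rule on 2]
5. ¬□¬□(s ∨ ¬p), 0   [¬→-rule on 2]
6. ¬(p ∧ ¬q), 1   [¬□-rule on 3: fresh world 1, 0R1]
7. q, 1   [¬∧-rule on 6 (branches; this branch)]
8. ¬(s ∨ ¬p), 2   [¬□-rule on 4: fresh world 2, 0R2]
9. ¬s, 2   [¬∨-rule on 8]
10. p, 2   [¬∨-rule on 8]
11. □(s ∨ ¬p), 3   [¬□-rule on 5: fresh world 3, 0R3]
12. s ∨ ¬p, 0   [□-rule on 11 via 3R0]
13. s ∨ ¬p, 1   [□-rule on 11 via 3R1]
14. s ∨ ¬p, 2   [□-rule on 11 via 3R2]
15. s ∨ ¬p, 3   [□-rule on 11 via 3R3]
16. ¬p, 0   [∨-rule on 12 (branches; this branch)]
17. ¬p, 1   [∨-rule on 13 (branches; this branch)]
18. ¬p, 2   [∨-rule on 14 (branches; this branch)]
Accessibility: 0R0, 0R1, 0R2, 0R3, 1R0, 1R1, 1R2, 1R3, 2R0, 2R1, 2R2, 2R3, 3R0, 3R1, 3R2, 3R3
Branch closes: p and ¬p both at 2.
Every branch closes (one shown): valid in S5.
S4-tableau for the negation ¬((¬□(s ∨ ¬p) → □¬□(s ∨ ¬p)) ∨ □(p ∧ ¬q)):
1. ¬((¬□(s ∨ ¬p) → □¬□(s ∨ ¬p)) ∨ □(p ∧ ¬q)), 0
2. ¬(¬□(s ∨ ¬p) → □¬□(s ∨ ¬p)), 0   [¬∨-rule on 1]
3. ¬□(p ∧ ¬q), 0   [¬∨-rule on 1]
4. ¬□(s ∨ ¬p), 0   [¬→-rule on 2]
5. ¬□¬□(s ∨ ¬p), 0   [¬→-rule on 2]
6. ¬(p ∧ ¬q), 1   [¬□-rule on 3: fresh world 1, 0R1]
7. q, 1   [¬∧-rule on 6 (branches; this branch)]
8. ¬(s ∨ ¬p), 2   [¬□-rule on 4: fresh world 2, 0R2]
9. ¬s, 2   [¬∨-rule on 8]
10. p, 2   [¬∨-rule on 8]
11. □(s ∨ ¬p), 3   [¬□-rule on 5: fresh world 3, 0R3]
12. s ∨ ¬p, 3   [□-rule on 11 via 3R3]
13. ¬p, 3   [∨-rule on 12 (branches; this branch)]
Accessibility: 0R0, 0R1, 0R2, 0R3, 1R1, 2R2, 3R3
Complete open branch: countermodel on an S4-frame, so not valid in S4, nor in K, T (the same frame is also a K-frame and a T-frame).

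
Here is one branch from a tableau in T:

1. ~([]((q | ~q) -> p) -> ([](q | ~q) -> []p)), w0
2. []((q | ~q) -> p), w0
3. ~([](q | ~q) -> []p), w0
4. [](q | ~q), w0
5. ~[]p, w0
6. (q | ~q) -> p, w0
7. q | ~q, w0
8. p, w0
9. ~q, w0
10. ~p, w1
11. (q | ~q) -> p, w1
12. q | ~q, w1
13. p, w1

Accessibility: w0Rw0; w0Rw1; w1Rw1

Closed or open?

Closed

Both p and ~p appear at w1.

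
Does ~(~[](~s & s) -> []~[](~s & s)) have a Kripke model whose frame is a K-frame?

Satisfiable

1. ~(~[](~s & s) -> []~[](~s & s)), w0
2. ~[](~s & s), w0   [~->-rule on 1]
3. ~[]~[](~s & s), w0   [~->-rule on 1]
4. ~(~s & s), w1   [~[]-rule on 2: fresh world w1, w0Rw1]
5. ~s, w1   [~&-rule on 4 (branches; this branch)]
6. [](~s & s), w2   [~[]-rule on 3: fresh world w2, w0Rw2]
Accessibility: w0Rw1, w0Rw2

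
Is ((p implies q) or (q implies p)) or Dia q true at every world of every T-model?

Valid in T

Tableau for the negation not (((p implies q) or (q implies p)) or Dia q):
1. not (((p implies q) or (q implies p)) or Dia q), 0
2. not ((p implies q) or (q implies p)), 0
3. not Dia q, 0
4. not (p implies q), 0
5. not (q implies p), 0
6. p, 0
7. not q, 0
8. q, 0
9. not p, 0
Accessibility: 0R0
Branch closes: q and not q both at 0.
All branches of the negation close; one closing branch shown above.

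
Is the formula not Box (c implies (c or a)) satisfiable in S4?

No, unsatisfiable

1. not Box (c implies (c or a)), 0
2. not (c implies (c or a)), 1
3. c, 1
4. not (c or a), 1
5. not c, 1
6. not a, 1
Accessibility: 0R0, 0R1, 1R1
Branch closes: c and not c both at 1.
(One branch shown.) All branches close.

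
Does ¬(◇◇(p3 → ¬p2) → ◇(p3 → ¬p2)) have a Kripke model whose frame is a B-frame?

1. ¬(◇◇(p3 → ¬p2) → ◇(p3 → ¬p2)), 0
2. ◇◇(p3 → ¬p2), 0
3. ¬◇(p3 → ¬p2), 0
4. ¬(p3 → ¬p2), 0
5. p3, 0
6. p2, 0
7. ◇(p3 → ¬p2), 1
8. ¬(p3 → ¬p2), 1
9. p3, 1
10. p2, 1
11. p3 → ¬p2, 2
12. ¬p2, 2
Accessibility: 0R0, 0R1, 1R0, 1R1, 1R2, 2R1, 2R2

Satisfiable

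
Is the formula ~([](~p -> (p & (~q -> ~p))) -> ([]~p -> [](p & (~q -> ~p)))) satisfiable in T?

No, unsatisfiable

1. ~([](~p -> (p & (~q -> ~p))) -> ([]~p -> [](p & (~q -> ~p)))), 0
2. [](~p -> (p & (~q -> ~p))), 0
3. ~([]~p -> [](p & (~q -> ~p))), 0
4. []~p, 0
5. ~[](p & (~q -> ~p)), 0
6. ~p -> (p & (~q -> ~p)), 0
7. ~p, 0
8. p & (~q -> ~p), 0
9. p, 0
10. ~q -> ~p, 0
Accessibility: 0R0
Branch closes: p and ~p both at 0.
Every branch closes; the branch above is one of them.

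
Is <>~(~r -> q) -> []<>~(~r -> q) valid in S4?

Tableau for the negation ~(<>~(~r -> q) -> []<>~(~r -> q)):
1. ~(<>~(~r -> q) -> []<>~(~r -> q)), u
2. <>~(~r -> q), u
3. ~[]<>~(~r -> q), u
4. ~(~r -> q), v
5. ~r, v
6. ~q, v
7. ~<>~(~r -> q), w
8. ~r -> q, w
9. q, w
Accessibility: uRu, uRv, uRw, vRv, wRw
The negation has an open branch (countermodel exists).

Not valid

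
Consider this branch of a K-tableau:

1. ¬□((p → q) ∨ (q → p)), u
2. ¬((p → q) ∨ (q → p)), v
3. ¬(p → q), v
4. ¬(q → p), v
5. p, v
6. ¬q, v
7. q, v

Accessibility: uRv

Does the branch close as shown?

Both q and ¬q appear at v.

Closed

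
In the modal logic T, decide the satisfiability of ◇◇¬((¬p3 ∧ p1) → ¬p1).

1. ◇◇¬((¬p3 ∧ p1) → ¬p1), u
2. ◇¬((¬p3 ∧ p1) → ¬p1), v
3. ¬((¬p3 ∧ p1) → ¬p1), w
4. ¬p3 ∧ p1, w
5. p1, w
6. ¬p3, w
Accessibility: uRu, uRv, vRv, vRw, wRw

Satisfiable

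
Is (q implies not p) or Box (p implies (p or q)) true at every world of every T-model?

Tableau for the negation not ((q implies not p) or Box (p implies (p or q))):
1. not ((q implies not p) or Box (p implies (p or q))), 0
2. not (q implies not p), 0   [neg-or-rule on 1]
3. not Box (p implies (p or q)), 0   [neg-or-rule on 1]
4. q, 0   [neg-implies-rule on 2]
5. p, 0   [neg-implies-rule on 2]
6. not (p implies (p or q)), 1   [neg-Box-rule on 3: fresh world 1, 0R1]
7. p, 1   [neg-implies-rule on 6]
8. not (p or q), 1   [neg-implies-rule on 6]
9. not p, 1   [neg-or-rule on 8]
10. not q, 1   [neg-or-rule on 8]
Accessibility: 0R0, 0R1, 1R1
Branch closes: p and not p both at 1.
Every branch of the negation's tableau closes; the branch above is one of them.

Valid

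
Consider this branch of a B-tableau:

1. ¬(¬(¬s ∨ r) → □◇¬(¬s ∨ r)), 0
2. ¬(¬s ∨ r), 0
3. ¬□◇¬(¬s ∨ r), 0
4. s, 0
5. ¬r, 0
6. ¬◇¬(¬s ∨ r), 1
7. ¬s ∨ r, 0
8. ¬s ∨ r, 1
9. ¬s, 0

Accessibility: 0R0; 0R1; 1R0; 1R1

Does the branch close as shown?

Yes, closed

Both s and ¬s appear at 0.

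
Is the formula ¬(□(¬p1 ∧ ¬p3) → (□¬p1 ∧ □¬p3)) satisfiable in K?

Unsatisfiable (every branch closes)

1. ¬(□(¬p1 ∧ ¬p3) → (□¬p1 ∧ □¬p3)), 0
2. □(¬p1 ∧ ¬p3), 0
3. ¬(□¬p1 ∧ □¬p3), 0
4. ¬□¬p3, 0
5. p3, 1
6. ¬p1 ∧ ¬p3, 1
7. ¬p1, 1
8. ¬p3, 1
Accessibility: 0R1
Branch closes: p3 and ¬p3 both at 1.
Every branch closes; the branch above is one of them.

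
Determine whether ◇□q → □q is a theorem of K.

Tableau for the negation ¬(◇□q → □q):
1. ¬(◇□q → □q), 0
2. ◇□q, 0
3. ¬□q, 0
4. □q, 1
5. ¬q, 2
Accessibility: 0R1, 0R2
The negation has an open branch (countermodel exists).

Not valid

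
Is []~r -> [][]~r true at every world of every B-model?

Tableau for the negation ~([]~r -> [][]~r):
1. ~([]~r -> [][]~r), 0
2. []~r, 0   [~->-rule on 1]
3. ~[][]~r, 0   [~->-rule on 1]
4. ~r, 0   [[]-rule on 2 via 0R0]
5. ~[]~r, 1   [~[]-rule on 3: fresh world 1, 0R1]
6. ~r, 1   [[]-rule on 2 via 0R1]
7. r, 2   [~[]-rule on 5: fresh world 2, 1R2]
Accessibility: 0R0, 0R1, 1R0, 1R1, 1R2, 2R1, 2R2
The negation has an open branch (countermodel exists).

Invalid (countermodel exists)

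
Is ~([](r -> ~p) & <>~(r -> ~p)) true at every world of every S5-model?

Tableau for the negation [](r -> ~p) & <>~(r -> ~p):
1. [](r -> ~p) & <>~(r -> ~p), u
2. [](r -> ~p), u
3. <>~(r -> ~p), u
4. r -> ~p, u
5. ~p, u
6. ~(r -> ~p), v
7. r, v
8. p, v
9. r -> ~p, v
10. ~p, v
Accessibility: uRu, uRv, vRu, vRv
Branch closes: p and ~p both at v.
Every branch of the negation's tableau closes; the branch above is one of them.

Yes, valid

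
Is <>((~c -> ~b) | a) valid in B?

Tableau for the negation ~<>((~c -> ~b) | a):
1. ~<>((~c -> ~b) | a), w0
2. ~((~c -> ~b) | a), w0   [~<>-rule on 1 via w0Rw0]
3. ~(~c -> ~b), w0   [~|-rule on 2]
4. ~a, w0   [~|-rule on 2]
5. ~c, w0   [~->-rule on 3]
6. b, w0   [~->-rule on 3]
Accessibility: w0Rw0
The negation has an open branch (countermodel exists).

Not valid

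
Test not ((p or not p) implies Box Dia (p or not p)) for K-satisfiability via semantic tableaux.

Yes, satisfiable

1. not ((p or not p) implies Box Dia (p or not p)), w0
2. p or not p, w0   [neg-implies-rule on 1]
3. not Box Dia (p or not p), w0   [neg-implies-rule on 1]
4. not p, w0   [or-rule on 2 (branches; this branch)]
5. not Dia (p or not p), w1   [neg-Box-rule on 3: fresh world w1, w0Rw1]
Accessibility: w0Rw1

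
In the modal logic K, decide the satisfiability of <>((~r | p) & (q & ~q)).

Unsatisfiable (every branch closes)

1. <>((~r | p) & (q & ~q)), u
2. (~r | p) & (q & ~q), v
3. ~r | p, v
4. q & ~q, v
5. q, v
6. ~q, v
Accessibility: uRv
Branch closes: q and ~q both at v.
All branches of the tableau close; one closing branch shown above.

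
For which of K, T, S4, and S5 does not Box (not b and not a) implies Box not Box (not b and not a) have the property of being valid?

S5

S4-tableau for the negation not (not Box (not b and not a) implies Box not Box (not b and not a)):
1. not (not Box (not b and not a) implies Box not Box (not b and not a)), w0
2. not Box (not b and not a), w0   [neg-implies-rule on 1]
3. not Box not Box (not b and not a), w0   [neg-implies-rule on 1]
4. not (not b and not a), w1   [neg-Box-rule on 2: fresh world w1, w0Rw1]
5. a, w1   [neg-and-rule on 4 (branches; this branch)]
6. Box (not b and not a), w2   [neg-Box-rule on 3: fresh world w2, w0Rw2]
7. not b and not a, w2   [Box-rule on 6 via w2Rw2]
8. not b, w2   [and-rule on 7]
9. not a, w2   [and-rule on 7]
Accessibility: w0Rw0, w0Rw1, w0Rw2, w1Rw1, w2Rw2
Complete open branch: countermodel on an S4-frame, so not valid in S4, nor in K, T (the same frame is also a K-frame and a T-frame).
S5-tableau for the negation not (not Box (not b and not a) implies Box not Box (not b and not a)):
1. not (not Box (not b and not a) implies Box not Box (not b and not a)), w0
2. not Box (not b and not a), w0   [neg-implies-rule on 1]
3. not Box not Box (not b and not a), w0   [neg-implies-rule on 1]
4. not (not b and not a), w1   [neg-Box-rule on 2: fresh world w1, w0Rw1]
5. a, w1   [neg-and-rule on 4 (branches; this branch)]
6. Box (not b and not a), w2   [neg-Box-rule on 3: fresh world w2, w0Rw2]
7. not b and not a, w0   [Box-rule on 6 via w2Rw0]
8. not b, w0   [and-rule on 7]
9. not a, w0   [and-rule on 7]
10. not b and not a, w1   [Box-rule on 6 via w2Rw1]
11. not b, w1   [and-rule on 10]
12. not a, w1   [and-rule on 10]
Accessibility: w0Rw0, w0Rw1, w0Rw2, w1Rw0, w1Rw1, w1Rw2, w2Rw0, w2Rw1, w2Rw2
Branch closes: a and not a both at w1.
Every branch closes (one shown): valid in S5.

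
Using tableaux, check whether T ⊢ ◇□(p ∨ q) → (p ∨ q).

Tableau for the negation ¬(◇□(p ∨ q) → (p ∨ q)):
1. ¬(◇□(p ∨ q) → (p ∨ q)), w0
2. ◇□(p ∨ q), w0   [¬→-rule on 1]
3. ¬(p ∨ q), w0   [¬→-rule on 1]
4. ¬p, w0   [¬∨-rule on 3]
5. ¬q, w0   [¬∨-rule on 3]
6. □(p ∨ q), w1   [◇-rule on 2: fresh world w1, w0Rw1]
7. p ∨ q, w1   [□-rule on 6 via w1Rw1]
8. q, w1   [∨-rule on 7 (branches; this branch)]
Accessibility: w0Rw0, w0Rw1, w1Rw1
The negation has an open branch (countermodel exists).

No, not valid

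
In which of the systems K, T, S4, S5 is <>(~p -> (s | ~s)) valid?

T, S4, S5

K-tableau for the negation ~<>(~p -> (s | ~s)):
1. ~<>(~p -> (s | ~s)), 0
Complete open branch: countermodel on a K-frame, so not valid in K.
T-tableau for the negation ~<>(~p -> (s | ~s)):
1. ~<>(~p -> (s | ~s)), 0
2. ~(~p -> (s | ~s)), 0
3. ~p, 0
4. ~(s | ~s), 0
5. ~s, 0
6. s, 0
Accessibility: 0R0
Branch closes: s and ~s both at 0.
Every branch closes (one shown): valid in T, hence also in S4, S5 (every theorem of T is a theorem of S4 and S5).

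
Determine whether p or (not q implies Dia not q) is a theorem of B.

Tableau for the negation not (p or (not q implies Dia not q)):
1. not (p or (not q implies Dia not q)), 0
2. not p, 0   [neg-or-rule on 1]
3. not (not q implies Dia not q), 0   [neg-or-rule on 1]
4. not q, 0   [neg-implies-rule on 3]
5. not Dia not q, 0   [neg-implies-rule on 3]
6. q, 0   [neg-Dia-rule on 5 via 0R0]
Accessibility: 0R0
Branch closes: q and not q both at 0.
All branches of the negation close; one closing branch shown above.

Valid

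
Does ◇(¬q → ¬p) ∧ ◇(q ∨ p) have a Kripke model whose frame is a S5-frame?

Yes, satisfiable

1. ◇(¬q → ¬p) ∧ ◇(q ∨ p), 0
2. ◇(¬q → ¬p), 0
3. ◇(q ∨ p), 0
4. ¬q → ¬p, 1
5. ¬p, 1
6. q ∨ p, 2
7. p, 2
Accessibility: 0R0, 0R1, 0R2, 1R0, 1R1, 1R2, 2R0, 2R1, 2R2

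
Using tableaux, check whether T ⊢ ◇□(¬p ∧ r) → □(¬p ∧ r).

Not valid

Tableau for the negation ¬(◇□(¬p ∧ r) → □(¬p ∧ r)):
1. ¬(◇□(¬p ∧ r) → □(¬p ∧ r)), w0
2. ◇□(¬p ∧ r), w0
3. ¬□(¬p ∧ r), w0
4. □(¬p ∧ r), w1
5. ¬p ∧ r, w1
6. ¬p, w1
7. r, w1
8. ¬(¬p ∧ r), w2
9. ¬r, w2
Accessibility: w0Rw0, w0Rw1, w0Rw2, w1Rw1, w2Rw2
The negation has an open branch (countermodel exists).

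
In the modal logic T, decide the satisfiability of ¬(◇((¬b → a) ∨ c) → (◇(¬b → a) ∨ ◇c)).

Unsatisfiable (every branch closes)

1. ¬(◇((¬b → a) ∨ c) → (◇(¬b → a) ∨ ◇c)), 0
2. ◇((¬b → a) ∨ c), 0
3. ¬(◇(¬b → a) ∨ ◇c), 0
4. ¬◇(¬b → a), 0
5. ¬◇c, 0
6. ¬(¬b → a), 0
7. ¬b, 0
8. ¬a, 0
9. ¬c, 0
10. (¬b → a) ∨ c, 1
11. ¬(¬b → a), 1
12. ¬b, 1
13. ¬a, 1
14. ¬c, 1
15. ¬b → a, 1
16. a, 1
Accessibility: 0R0, 0R1, 1R1
Branch closes: a and ¬a both at 1.
(One branch shown.) All branches close.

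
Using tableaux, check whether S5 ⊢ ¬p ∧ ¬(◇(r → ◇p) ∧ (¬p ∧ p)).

No, not valid

Tableau for the negation ¬(¬p ∧ ¬(◇(r → ◇p) ∧ (¬p ∧ p))):
1. ¬(¬p ∧ ¬(◇(r → ◇p) ∧ (¬p ∧ p))), u
2. p, u   [¬∧-rule on 1 (branches; this branch)]
Accessibility: uRu
The negation has an open branch (countermodel exists).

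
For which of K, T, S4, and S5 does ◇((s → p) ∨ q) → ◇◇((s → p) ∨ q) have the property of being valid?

T, S4, S5

K-tableau for the negation ¬(◇((s → p) ∨ q) → ◇◇((s → p) ∨ q)):
1. ¬(◇((s → p) ∨ q) → ◇◇((s → p) ∨ q)), u
2. ◇((s → p) ∨ q), u
3. ¬◇◇((s → p) ∨ q), u
4. (s → p) ∨ q, v
5. ¬◇((s → p) ∨ q), v
6. q, v
Accessibility: uRv
Complete open branch: countermodel on a K-frame, so not valid in K.
T-tableau for the negation ¬(◇((s → p) ∨ q) → ◇◇((s → p) ∨ q)):
1. ¬(◇((s → p) ∨ q) → ◇◇((s → p) ∨ q)), u
2. ◇((s → p) ∨ q), u
3. ¬◇◇((s → p) ∨ q), u
4. ¬◇((s → p) ∨ q), u
5. ¬((s → p) ∨ q), u
6. ¬(s → p), u
7. ¬q, u
8. s, u
9. ¬p, u
10. (s → p) ∨ q, v
11. ¬◇((s → p) ∨ q), v
12. ¬((s → p) ∨ q), v
13. ¬(s → p), v
14. ¬q, v
15. s, v
16. ¬p, v
17. s → p, v
18. p, v
Accessibility: uRu, uRv, vRv
Branch closes: p and ¬p both at v.
Every branch closes (one shown): valid in T, hence also in S4, S5 (every theorem of T is a theorem of S4 and S5).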